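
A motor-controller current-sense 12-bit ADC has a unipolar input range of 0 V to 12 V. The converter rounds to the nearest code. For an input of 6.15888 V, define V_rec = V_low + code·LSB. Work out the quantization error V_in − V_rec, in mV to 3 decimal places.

LSB = 12/2^12 = 2.930 mV.
(6.15888 − 0)/0.00292969 = 2102.2310; round gives code 2102.
Code 2102 maps back to 0 + 2102×0.00292969 V = 6.1582031 V.
Difference: 0.000676875 V → 0.677 mV.

0.677 mV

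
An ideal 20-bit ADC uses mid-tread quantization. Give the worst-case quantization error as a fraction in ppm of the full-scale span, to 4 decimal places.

Rounding → worst-case error = ½ LSB = V_FS/2^21, so 1e+06/2097152 = 0.476837 ppm of full scale.

0.4768 ppm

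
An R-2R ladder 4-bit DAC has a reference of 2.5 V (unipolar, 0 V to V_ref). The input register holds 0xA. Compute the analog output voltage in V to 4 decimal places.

LSB = 2.5 V / 2^4 = 156.250 mV.
Code 0xA = 10 decimal.
V_out = 0 + 10 × 0.15625 V = 1.5625 V.

1.5625 V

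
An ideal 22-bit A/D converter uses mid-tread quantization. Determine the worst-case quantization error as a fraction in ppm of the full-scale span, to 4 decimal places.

Rounding → worst-case error = ½ LSB = V_FS/2^23, so 1e+06/8388608 = 0.119209 ppm of full scale.

0.1192 ppm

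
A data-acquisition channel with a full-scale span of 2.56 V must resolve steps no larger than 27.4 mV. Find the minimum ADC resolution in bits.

7 bits

Number of steps required ≥ 2.56 V / 27.4 mV = 93.43.
Need 2^N ≥ 93.43; 2^6 = 64, 2^7 = 128.
Minimum N = 7.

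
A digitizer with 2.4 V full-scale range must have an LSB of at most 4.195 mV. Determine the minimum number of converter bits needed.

Number of steps required ≥ 2.4 V / 4.195 mV = 572.11.
Need 2^N ≥ 572.11; 2^9 = 512, 2^10 = 1024.
Minimum N = 10.

10 bits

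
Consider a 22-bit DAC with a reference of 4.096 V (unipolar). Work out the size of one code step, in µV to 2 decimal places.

Full-scale span = 4.096 V.
LSB = 4.096 / 2^22 = 4.096 / 4194304 = 9.76563e-07 V = 0.98 µV.

0.98 µV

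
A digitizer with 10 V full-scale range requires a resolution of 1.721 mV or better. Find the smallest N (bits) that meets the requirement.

Number of steps required ≥ 10 V / 1.721 mV = 5810.58.
Need 2^N ≥ 5810.58; 2^12 = 4096, 2^13 = 8192.
Minimum N = 13.

13 bits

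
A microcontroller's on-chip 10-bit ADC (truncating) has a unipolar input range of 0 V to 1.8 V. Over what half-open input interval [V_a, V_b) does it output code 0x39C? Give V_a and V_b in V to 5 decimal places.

[1.62422 V, 1.62598 V)

LSB = 1.8/2^10 = 1.758 mV.
Code 0x39C = 924 decimal.
V_a = V_low + 924·LSB = 1.62422 V; V_b = V_low + 925·LSB = 1.62598 V.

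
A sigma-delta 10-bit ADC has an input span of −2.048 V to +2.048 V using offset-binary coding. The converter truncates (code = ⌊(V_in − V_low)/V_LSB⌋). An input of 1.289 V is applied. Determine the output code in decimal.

code 834

With 1024 levels over 4.096 V, one step is 4.000 mV.
Input sits at 834.250 steps above V_low.
So the output code is 834.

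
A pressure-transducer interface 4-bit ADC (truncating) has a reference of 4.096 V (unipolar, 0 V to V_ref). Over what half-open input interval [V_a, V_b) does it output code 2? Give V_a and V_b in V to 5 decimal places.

[0.51200 V, 0.76800 V)

LSB = 4.096/2^4 = 256.000 mV.
V_a = V_low + 2·LSB = 0.512 V; V_b = V_low + 3·LSB = 0.768 V.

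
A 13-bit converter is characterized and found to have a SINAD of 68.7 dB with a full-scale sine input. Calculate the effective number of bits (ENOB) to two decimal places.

ENOB = (SINAD − 1.76) / 6.02 = (68.7 − 1.76)/6.02 = 11.120.

11.12 bits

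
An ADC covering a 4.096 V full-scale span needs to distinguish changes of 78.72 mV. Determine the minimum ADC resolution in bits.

Number of steps required ≥ 4.096 V / 78.72 mV = 52.03.
Need 2^N ≥ 52.03; 2^5 = 32, 2^6 = 64.
Minimum N = 6.

6 bits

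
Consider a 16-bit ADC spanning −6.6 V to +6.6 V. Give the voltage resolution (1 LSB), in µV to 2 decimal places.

Full-scale span = 13.2 V.
LSB = 13.2 / 2^16 = 13.2 / 65536 = 0.000201416 V = 201.42 µV.

201.42 µV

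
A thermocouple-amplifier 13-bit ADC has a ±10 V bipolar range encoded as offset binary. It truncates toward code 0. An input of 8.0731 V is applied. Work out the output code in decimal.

code 7402

LSB = 20 V / 8192 = 2.441 mV.
(V_in − V_low)/LSB = (8.0731 − (−10)) / 0.00244141 = 7402.742.
So the output code is 7402.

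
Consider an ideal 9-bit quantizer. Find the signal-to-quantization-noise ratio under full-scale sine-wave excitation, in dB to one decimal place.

SNR ≈ 6.02·N + 1.76 dB = 6.02·9 + 1.76 = 55.94 dB.

55.9 dB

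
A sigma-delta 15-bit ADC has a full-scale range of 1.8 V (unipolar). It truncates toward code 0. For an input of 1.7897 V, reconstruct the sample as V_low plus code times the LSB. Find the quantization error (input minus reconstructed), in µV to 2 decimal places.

LSB = 1.8/2^15 = 54.93 µV.
(1.7897 − 0)/5.49316e-05 = 32580.4942; ⌊·⌋ gives code 32580.
Code 32580 maps back to 0 + 32580×5.49316e-05 V = 1.7896729 V.
V_in − V_rec = 2.71484e-05 V = 27.15 µV.

27.15 µV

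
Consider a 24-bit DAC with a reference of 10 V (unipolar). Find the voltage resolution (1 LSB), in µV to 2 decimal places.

0.60 µV

Full-scale span = 10 V.
LSB = 10 / 2^24 = 10 / 16777216 = 5.96046e-07 V = 0.60 µV.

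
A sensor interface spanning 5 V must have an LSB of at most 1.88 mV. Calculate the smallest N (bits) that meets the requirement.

12 bits

Number of steps required ≥ 5 V / 1.88 mV = 2659.57.
Need 2^N ≥ 2659.57; 2^11 = 2048, 2^12 = 4096.
Minimum N = 12.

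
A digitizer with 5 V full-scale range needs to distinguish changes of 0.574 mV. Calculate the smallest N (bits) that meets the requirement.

Number of steps required ≥ 5 V / 0.574 mV = 8710.80.
Need 2^N ≥ 8710.80; 2^13 = 8192, 2^14 = 16384.
Minimum N = 14.

14 bits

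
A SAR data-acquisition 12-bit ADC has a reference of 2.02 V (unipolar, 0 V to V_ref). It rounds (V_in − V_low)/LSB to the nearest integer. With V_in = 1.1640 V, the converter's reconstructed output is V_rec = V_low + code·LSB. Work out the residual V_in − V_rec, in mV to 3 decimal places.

Step size: 2.02 V ÷ 2^12 = 493.16 µV.
(V_in − V_low)/LSB = (1.1640 − 0)/0.000493164 = 2360.2693 → code 2360 (round).
Reconstructed: 1.1638672 V.
Error = 1.1640 − 1.1638672 = 0.000132813 V = 0.133 mV.

0.133 mV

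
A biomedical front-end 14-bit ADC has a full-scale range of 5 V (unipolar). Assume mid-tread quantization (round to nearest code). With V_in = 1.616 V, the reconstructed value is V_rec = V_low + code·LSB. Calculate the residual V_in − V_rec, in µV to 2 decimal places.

One LSB is 5 V / 16384 = 305.18 µV.
(1.616 − 0)/0.000305176 = 5295.3088; round gives code 5295.
Reconstructed: 1.6159058 V.
V_in − V_rec = 9.42383e-05 V = 94.24 µV.

94.24 µV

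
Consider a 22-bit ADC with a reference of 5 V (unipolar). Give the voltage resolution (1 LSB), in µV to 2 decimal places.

Full-scale span = 5 V.
LSB = 5 / 2^22 = 5 / 4194304 = 1.19209e-06 V = 1.19 µV.

1.19 µV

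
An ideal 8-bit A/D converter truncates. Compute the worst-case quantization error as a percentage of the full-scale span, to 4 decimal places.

Truncating → worst-case error = 1 LSB = V_FS/2^8, so 100/256 = 0.390625 % of full scale.

0.3906 %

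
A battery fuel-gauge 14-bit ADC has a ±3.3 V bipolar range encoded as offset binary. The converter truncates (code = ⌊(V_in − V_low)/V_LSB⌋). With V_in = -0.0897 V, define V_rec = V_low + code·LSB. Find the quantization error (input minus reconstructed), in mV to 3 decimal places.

One LSB is 6.6 V / 16384 = 402.83 µV.
(V_in − V_low)/LSB = (-0.0897 − (−3.3))/0.000402832 = 7969.3265 → code 7969 (floor).
V_rec = (−3.3) + 7969·0.000402832 = -0.089831543 V.
Error = -0.0897 − (−0.089831543) = 0.000131543 V = 0.132 mV.

0.132 mV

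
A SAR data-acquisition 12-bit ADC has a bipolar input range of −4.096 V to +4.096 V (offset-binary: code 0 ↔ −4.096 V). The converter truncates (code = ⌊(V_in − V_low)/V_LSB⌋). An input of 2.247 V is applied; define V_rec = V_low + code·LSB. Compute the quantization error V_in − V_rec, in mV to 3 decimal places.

1.000 mV

Step size: 8.192 V ÷ 2^12 = 2.000 mV.
(V_in − V_low)/LSB = (2.247 − (−4.096))/0.002 = 3171.5000 → code 3171 (floor).
V_rec = (−4.096) + 3171·0.002 = 2.246 V.
Difference: 0.001 V → 1.000 mV.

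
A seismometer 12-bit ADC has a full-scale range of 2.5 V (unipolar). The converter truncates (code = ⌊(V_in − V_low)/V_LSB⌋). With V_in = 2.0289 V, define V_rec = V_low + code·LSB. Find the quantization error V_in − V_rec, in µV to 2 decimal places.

91.41 µV

LSB = 2.5/2^12 = 0.610 mV.
Scaled input = 3324.1498 LSBs, so code = 3324.
V_rec = 0 + 3324·0.000610352 = 2.0288086 V.
V_in − V_rec = 9.14063e-05 V = 91.41 µV.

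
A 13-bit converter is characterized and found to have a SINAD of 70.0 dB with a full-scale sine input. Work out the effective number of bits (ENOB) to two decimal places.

ENOB = (SINAD − 1.76) / 6.02 = (70.0 − 1.76)/6.02 = 11.336.

11.34 bits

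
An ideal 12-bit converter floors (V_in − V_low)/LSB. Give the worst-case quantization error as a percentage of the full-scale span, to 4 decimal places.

0.0244 %

Truncating → worst-case error = 1 LSB = V_FS/2^12, so 100/4096 = 0.0244141 % of full scale.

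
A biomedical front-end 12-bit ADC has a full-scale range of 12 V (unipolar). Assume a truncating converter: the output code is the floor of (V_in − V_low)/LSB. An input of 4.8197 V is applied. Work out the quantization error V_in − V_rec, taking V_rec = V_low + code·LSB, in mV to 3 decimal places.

One LSB is 12 V / 4096 = 2.930 mV.
(V_in − V_low)/LSB = (4.8197 − 0)/0.00292969 = 1645.1243 → code 1645 (floor).
Code 1645 maps back to 0 + 1645×0.00292969 V = 4.8193359 V.
V_in − V_rec = 0.000364063 V = 0.364 mV.

0.364 mV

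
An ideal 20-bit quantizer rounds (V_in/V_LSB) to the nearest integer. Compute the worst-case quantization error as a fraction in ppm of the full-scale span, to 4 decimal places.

Rounding → worst-case error = ½ LSB = V_FS/2^21, so 1e+06/2097152 = 0.476837 ppm of full scale.

0.4768 ppm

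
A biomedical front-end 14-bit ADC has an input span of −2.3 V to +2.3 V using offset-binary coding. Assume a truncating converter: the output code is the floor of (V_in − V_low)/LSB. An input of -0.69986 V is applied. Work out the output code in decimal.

code 5699

Full-scale span = 4.6 V; LSB = 4.6/2^14 = 280.76 µV.
(-0.69986 − (−2.3)) / 0.000280762 = 5699.281 LSBs.
Floor → code 5699.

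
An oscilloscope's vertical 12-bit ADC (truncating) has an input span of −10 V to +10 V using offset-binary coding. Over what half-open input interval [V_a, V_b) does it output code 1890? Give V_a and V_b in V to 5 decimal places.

[-0.77148 V, -0.76660 V)

LSB = 20/2^12 = 4.883 mV.
V_a = V_low + 1890·LSB = -0.771484 V; V_b = V_low + 1891·LSB = -0.766602 V.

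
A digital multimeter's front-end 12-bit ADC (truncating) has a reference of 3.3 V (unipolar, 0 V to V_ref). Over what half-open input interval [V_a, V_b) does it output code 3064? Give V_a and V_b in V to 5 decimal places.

LSB = 3.3/2^12 = 0.806 mV.
V_a = V_low + 3064·LSB = 2.46855 V; V_b = V_low + 3065·LSB = 2.46936 V.

[2.46855 V, 2.46936 V)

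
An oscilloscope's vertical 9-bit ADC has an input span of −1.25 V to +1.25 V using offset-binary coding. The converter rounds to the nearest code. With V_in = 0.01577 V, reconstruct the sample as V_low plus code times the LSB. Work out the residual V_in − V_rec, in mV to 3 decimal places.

1.122 mV

LSB = 2.5/2^9 = 4.883 mV.
(0.01577 − (−1.25))/0.00488281 = 259.2297; round gives code 259.
Code 259 maps back to (−1.25) + 259×0.00488281 V = 0.014648438 V.
Error = 0.01577 − 0.014648438 = 0.00112156 V = 1.122 mV.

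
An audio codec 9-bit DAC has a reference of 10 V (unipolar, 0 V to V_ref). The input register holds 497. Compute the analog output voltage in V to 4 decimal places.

9.7070 V

LSB = 10 V / 2^9 = 19.531 mV.
V_out = 0 + 497 × 0.0195312 V = 9.70703 V.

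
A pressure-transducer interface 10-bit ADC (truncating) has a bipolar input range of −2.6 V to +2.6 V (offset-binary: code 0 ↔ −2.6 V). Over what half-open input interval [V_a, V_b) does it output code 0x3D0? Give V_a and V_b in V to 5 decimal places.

LSB = 5.2/2^10 = 5.078 mV.
Code 0x3D0 = 976 decimal.
V_a = V_low + 976·LSB = 2.35625 V; V_b = V_low + 977·LSB = 2.36133 V.

[2.35625 V, 2.36133 V)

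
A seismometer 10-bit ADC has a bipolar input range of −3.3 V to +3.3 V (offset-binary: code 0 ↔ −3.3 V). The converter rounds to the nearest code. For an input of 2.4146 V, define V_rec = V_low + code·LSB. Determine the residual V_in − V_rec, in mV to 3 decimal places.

LSB = 6.6/2^10 = 6.445 mV.
(V_in − V_low)/LSB = (2.4146 − (−3.3))/0.00644531 = 886.6288 → code 887 (round).
Reconstructed: 2.4169922 V.
V_in − V_rec = -0.00239219 V = -2.392 mV.

-2.392 mV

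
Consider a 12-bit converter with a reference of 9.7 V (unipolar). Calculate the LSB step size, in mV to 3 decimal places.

Full-scale span = 9.7 V.
LSB = 9.7 / 2^12 = 9.7 / 4096 = 0.00236816 V = 2.368 mV.

2.368 mV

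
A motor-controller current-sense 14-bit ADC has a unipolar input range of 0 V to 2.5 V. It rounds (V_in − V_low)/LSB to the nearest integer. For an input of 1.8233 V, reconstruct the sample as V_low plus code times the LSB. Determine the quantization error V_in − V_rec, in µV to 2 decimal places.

27.29 µV

LSB = 2.5/2^14 = 152.59 µV.
(1.8233 − 0)/0.000152588 = 11949.1789; round gives code 11949.
Reconstructed: 1.8232727 V.
Error = 1.8233 − 1.8232727 = 2.72949e-05 V = 27.29 µV.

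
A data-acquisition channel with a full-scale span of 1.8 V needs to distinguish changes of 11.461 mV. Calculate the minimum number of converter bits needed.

8 bits

Number of steps required ≥ 1.8 V / 11.461 mV = 157.05.
Need 2^N ≥ 157.05; 2^7 = 128, 2^8 = 256.
Minimum N = 8.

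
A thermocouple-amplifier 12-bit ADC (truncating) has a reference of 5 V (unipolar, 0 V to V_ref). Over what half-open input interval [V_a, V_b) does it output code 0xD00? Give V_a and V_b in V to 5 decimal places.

[4.06250 V, 4.06372 V)

LSB = 5/2^12 = 1.221 mV.
Code 0xD00 = 3328 decimal.
V_a = V_low + 3328·LSB = 4.0625 V; V_b = V_low + 3329·LSB = 4.06372 V.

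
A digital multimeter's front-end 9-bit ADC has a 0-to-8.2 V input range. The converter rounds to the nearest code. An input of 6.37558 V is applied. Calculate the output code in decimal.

Full-scale span = 8.2 V; LSB = 8.2/2^9 = 16.016 mV.
(6.37558 − 0) / 0.0160156 = 398.085 LSBs.
round(398.085) = 398.

code 398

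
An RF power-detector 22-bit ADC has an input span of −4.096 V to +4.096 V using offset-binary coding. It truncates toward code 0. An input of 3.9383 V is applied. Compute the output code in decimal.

Full-scale span = 8.192 V; LSB = 8.192/2^22 = 1.95 µV.
(3.9383 − (−4.096)) / 1.95313e-06 = 4113561.600 LSBs.
⌊·⌋(4113561.600) = 4113561.

code 4113561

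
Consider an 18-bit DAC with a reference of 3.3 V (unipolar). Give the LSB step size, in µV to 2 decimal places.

12.59 µV

Full-scale span = 3.3 V.
LSB = 3.3 / 2^18 = 3.3 / 262144 = 1.25885e-05 V = 12.59 µV.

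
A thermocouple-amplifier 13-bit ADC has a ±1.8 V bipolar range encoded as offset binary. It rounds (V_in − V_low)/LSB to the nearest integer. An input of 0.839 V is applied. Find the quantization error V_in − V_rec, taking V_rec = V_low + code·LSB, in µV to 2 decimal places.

Step size: 3.6 V ÷ 2^13 = 439.45 µV.
(V_in − V_low)/LSB = (0.839 − (−1.8))/0.000439453 = 6005.1911 → code 6005 (round).
V_rec = (−1.8) + 6005·0.000439453 = 0.83891602 V.
Error = 0.839 − 0.83891602 = 8.39844e-05 V = 83.98 µV.

83.98 µV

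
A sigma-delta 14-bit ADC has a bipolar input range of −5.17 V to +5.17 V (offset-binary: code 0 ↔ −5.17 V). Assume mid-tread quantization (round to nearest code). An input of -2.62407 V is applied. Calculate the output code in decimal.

LSB = 10.34 V / 16384 = 0.631 mV.
Input sits at 4034.093 steps above V_low.
Round → code 4034.

code 4034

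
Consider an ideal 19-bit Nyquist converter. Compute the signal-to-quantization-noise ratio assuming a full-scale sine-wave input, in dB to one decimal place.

116.1 dB

SNR ≈ 6.02·N + 1.76 dB = 6.02·19 + 1.76 = 116.14 dB.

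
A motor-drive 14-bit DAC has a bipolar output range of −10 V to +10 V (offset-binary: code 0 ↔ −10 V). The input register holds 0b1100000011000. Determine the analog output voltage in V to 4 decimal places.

-2.4707 V

LSB = 20 V / 2^14 = 1.221 mV.
Code 0b1100000011000 = 6168 decimal.
V_out = (−10) + 6168 × 0.0012207 V = -2.4707 V.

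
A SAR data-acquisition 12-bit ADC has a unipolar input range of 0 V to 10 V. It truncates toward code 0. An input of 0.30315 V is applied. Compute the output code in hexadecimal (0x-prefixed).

code 0x7C (decimal 124)

Full-scale span = 10 V; LSB = 10/2^12 = 2.441 mV.
(V_in − V_low)/LSB = (0.30315 − 0) / 0.00244141 = 124.170.
⌊·⌋(124.170) = 124.
In hexadecimal (0x-prefixed): 0x7C.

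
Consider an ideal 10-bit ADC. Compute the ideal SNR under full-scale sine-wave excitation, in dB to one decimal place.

62.0 dB

SNR ≈ 6.02·N + 1.76 dB = 6.02·10 + 1.76 = 61.96 dB.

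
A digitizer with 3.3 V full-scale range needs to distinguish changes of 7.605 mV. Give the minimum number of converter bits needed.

Number of steps required ≥ 3.3 V / 7.605 mV = 433.93.
Need 2^N ≥ 433.93; 2^8 = 256, 2^9 = 512.
Minimum N = 9.

9 bits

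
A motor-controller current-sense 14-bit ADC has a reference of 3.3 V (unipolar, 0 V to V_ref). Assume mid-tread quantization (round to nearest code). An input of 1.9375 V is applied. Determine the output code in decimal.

LSB = 3.3 V / 16384 = 201.42 µV.
(1.9375 − 0) / 0.000201416 = 9619.394 LSBs.
round(9619.394) = 9619.

code 9619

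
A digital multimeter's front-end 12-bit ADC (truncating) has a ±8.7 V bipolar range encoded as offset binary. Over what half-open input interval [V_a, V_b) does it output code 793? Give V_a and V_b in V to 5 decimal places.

[-5.33130 V, -5.32705 V)

LSB = 17.4/2^12 = 4.248 mV.
V_a = V_low + 793·LSB = -5.3313 V; V_b = V_low + 794·LSB = -5.32705 V.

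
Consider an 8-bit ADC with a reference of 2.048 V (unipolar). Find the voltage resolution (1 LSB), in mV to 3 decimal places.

Full-scale span = 2.048 V.
LSB = 2.048 / 2^8 = 2.048 / 256 = 0.008 V = 8.000 mV.

8.000 mV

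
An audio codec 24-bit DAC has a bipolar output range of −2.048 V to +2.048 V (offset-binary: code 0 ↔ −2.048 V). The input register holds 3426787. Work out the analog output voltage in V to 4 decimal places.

-1.2114 V

LSB = 4.096 V / 2^24 = 0.24 µV.
V_out = (−2.048) + 3426787 × 2.44141e-07 V = -1.21138 V.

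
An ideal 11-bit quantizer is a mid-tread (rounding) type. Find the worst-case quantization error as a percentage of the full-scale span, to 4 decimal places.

Rounding → worst-case error = ½ LSB = V_FS/2^12, so 100/4096 = 0.0244141 % of full scale.

0.0244 %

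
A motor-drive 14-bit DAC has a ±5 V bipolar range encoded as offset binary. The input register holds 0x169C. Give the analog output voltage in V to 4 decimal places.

LSB = 10 V / 2^14 = 0.610 mV.
Code 0x169C = 5788 decimal.
V_out = (−5) + 5788 × 0.000610352 V = -1.46729 V.

-1.4673 V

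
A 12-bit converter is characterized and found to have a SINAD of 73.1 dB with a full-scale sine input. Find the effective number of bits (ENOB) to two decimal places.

ENOB = (SINAD − 1.76) / 6.02 = (73.1 − 1.76)/6.02 = 11.850.

11.85 bits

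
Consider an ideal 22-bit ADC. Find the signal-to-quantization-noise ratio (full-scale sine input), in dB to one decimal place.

SNR ≈ 6.02·N + 1.76 dB = 6.02·22 + 1.76 = 134.20 dB.

134.2 dB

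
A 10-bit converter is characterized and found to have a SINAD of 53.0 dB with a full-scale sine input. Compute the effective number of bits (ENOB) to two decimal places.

8.51 bits

ENOB = (SINAD − 1.76) / 6.02 = (53.0 − 1.76)/6.02 = 8.512.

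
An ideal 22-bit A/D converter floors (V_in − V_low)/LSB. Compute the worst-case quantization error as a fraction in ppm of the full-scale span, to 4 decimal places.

Truncating → worst-case error = 1 LSB = V_FS/2^22, so 1e+06/4194304 = 0.238419 ppm of full scale.

0.2384 ppm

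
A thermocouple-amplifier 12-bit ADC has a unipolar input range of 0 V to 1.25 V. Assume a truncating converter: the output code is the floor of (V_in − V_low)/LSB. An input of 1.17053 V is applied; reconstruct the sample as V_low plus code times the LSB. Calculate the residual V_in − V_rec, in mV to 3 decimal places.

LSB = 1.25/2^12 = 305.18 µV.
(V_in − V_low)/LSB = (1.17053 − 0)/0.000305176 = 3835.5927 → code 3835 (floor).
Reconstructed: 1.1703491 V.
V_in − V_rec = 0.000180879 V = 0.181 mV.

0.181 mV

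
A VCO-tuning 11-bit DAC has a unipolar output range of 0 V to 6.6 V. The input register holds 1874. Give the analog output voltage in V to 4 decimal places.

LSB = 6.6 V / 2^11 = 3.223 mV.
V_out = 0 + 1874 × 0.00322266 V = 6.03926 V.

6.0393 V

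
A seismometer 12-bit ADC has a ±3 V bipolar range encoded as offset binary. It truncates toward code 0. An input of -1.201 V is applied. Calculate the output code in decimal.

code 1228

LSB = 6 V / 4096 = 1.465 mV.
(V_in − V_low)/LSB = (-1.201 − (−3)) / 0.00146484 = 1228.117.
Floor → code 1228.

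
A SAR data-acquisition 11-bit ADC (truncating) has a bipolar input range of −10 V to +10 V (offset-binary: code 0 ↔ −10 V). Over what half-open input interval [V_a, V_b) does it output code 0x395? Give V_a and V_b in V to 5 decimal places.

LSB = 20/2^11 = 9.766 mV.
Code 0x395 = 917 decimal.
V_a = V_low + 917·LSB = -1.04492 V; V_b = V_low + 918·LSB = -1.03516 V.

[-1.04492 V, -1.03516 V)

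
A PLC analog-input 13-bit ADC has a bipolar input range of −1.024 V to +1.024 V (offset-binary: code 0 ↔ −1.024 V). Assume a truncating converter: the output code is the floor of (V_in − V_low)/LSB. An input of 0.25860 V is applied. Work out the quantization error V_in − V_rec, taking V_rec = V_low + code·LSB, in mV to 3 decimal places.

0.100 mV

One LSB is 2.048 V / 8192 = 250.00 µV.
(V_in − V_low)/LSB = (0.25860 − (−1.024))/0.00025 = 5130.4000 → code 5130 (floor).
V_rec = (−1.024) + 5130·0.00025 = 0.2585 V.
V_in − V_rec = 0.0001 V = 0.100 mV.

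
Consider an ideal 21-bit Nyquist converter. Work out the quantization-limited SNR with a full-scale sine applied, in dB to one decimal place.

128.2 dB

SNR ≈ 6.02·N + 1.76 dB = 6.02·21 + 1.76 = 128.18 dB.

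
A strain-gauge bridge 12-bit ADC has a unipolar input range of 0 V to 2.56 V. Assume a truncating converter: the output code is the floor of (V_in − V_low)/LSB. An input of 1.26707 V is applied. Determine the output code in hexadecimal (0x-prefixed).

code 0x7EB (decimal 2027)

With 4096 levels over 2.56 V, one step is 0.625 mV.
(1.26707 − 0) / 0.000625 = 2027.312 LSBs.
Floor → code 2027.
In hexadecimal (0x-prefixed): 0x7EB.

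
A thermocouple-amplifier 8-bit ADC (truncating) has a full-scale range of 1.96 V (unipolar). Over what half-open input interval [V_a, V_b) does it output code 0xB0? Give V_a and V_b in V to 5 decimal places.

[1.34750 V, 1.35516 V)

LSB = 1.96/2^8 = 7.656 mV.
Code 0xB0 = 176 decimal.
V_a = V_low + 176·LSB = 1.3475 V; V_b = V_low + 177·LSB = 1.35516 V.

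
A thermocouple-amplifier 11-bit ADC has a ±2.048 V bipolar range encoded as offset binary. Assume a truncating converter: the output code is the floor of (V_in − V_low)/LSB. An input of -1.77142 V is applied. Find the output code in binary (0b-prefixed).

LSB = 4.096 V / 2048 = 2.000 mV.
Input sits at 138.290 steps above V_low.
Floor → code 138.
In binary (0b-prefixed): 0b10001010.

code 0b10001010 (decimal 138)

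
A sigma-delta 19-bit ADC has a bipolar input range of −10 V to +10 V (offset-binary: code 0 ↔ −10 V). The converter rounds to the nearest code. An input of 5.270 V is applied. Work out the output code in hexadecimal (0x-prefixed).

Full-scale span = 20 V; LSB = 20/2^19 = 38.15 µV.
(V_in − V_low)/LSB = (5.270 − (−10)) / 3.8147e-05 = 400293.888.
round(400293.888) = 400294.
In hexadecimal (0x-prefixed): 0x61BA6.

code 0x61BA6 (decimal 400294)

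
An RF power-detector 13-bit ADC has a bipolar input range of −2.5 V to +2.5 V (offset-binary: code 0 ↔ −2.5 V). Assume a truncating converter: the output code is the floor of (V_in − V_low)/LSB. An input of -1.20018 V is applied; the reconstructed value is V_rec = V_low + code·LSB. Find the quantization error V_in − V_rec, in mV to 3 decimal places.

0.382 mV

Step size: 5 V ÷ 2^13 = 0.610 mV.
(-1.20018 − (−2.5))/0.000610352 = 2129.6251; ⌊·⌋ gives code 2129.
V_rec = (−2.5) + 2129·0.000610352 = -1.2005615 V.
V_in − V_rec = 0.000381523 V = 0.382 mV.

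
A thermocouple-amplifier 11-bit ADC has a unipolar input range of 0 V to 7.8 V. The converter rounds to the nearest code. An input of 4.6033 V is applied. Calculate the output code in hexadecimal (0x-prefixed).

Full-scale span = 7.8 V; LSB = 7.8/2^11 = 3.809 mV.
(V_in − V_low)/LSB = (4.6033 − 0) / 0.00380859 = 1208.661.
So the output code is 1209.
In hexadecimal (0x-prefixed): 0x4B9.

code 0x4B9 (decimal 1209)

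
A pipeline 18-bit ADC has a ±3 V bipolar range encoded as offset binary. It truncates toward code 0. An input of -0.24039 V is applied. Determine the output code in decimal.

With 262144 levels over 6 V, one step is 22.89 µV.
(V_in − V_low)/LSB = (-0.24039 − (−3)) / 2.28882e-05 = 120569.201.
Floor → code 120569.

code 120569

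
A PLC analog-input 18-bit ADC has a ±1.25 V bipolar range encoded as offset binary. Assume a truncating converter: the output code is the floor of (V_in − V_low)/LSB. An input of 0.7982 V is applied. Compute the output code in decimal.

With 262144 levels over 2.5 V, one step is 9.54 µV.
(0.7982 − (−1.25)) / 9.53674e-06 = 214769.336 LSBs.
⌊·⌋(214769.336) = 214769.

code 214769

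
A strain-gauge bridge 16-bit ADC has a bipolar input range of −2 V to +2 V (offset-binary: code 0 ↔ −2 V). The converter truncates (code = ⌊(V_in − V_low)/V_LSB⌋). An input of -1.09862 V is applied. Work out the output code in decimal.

With 65536 levels over 4 V, one step is 61.04 µV.
(V_in − V_low)/LSB = (-1.09862 − (−2)) / 6.10352e-05 = 14768.210.
⌊·⌋(14768.210) = 14768.

code 14768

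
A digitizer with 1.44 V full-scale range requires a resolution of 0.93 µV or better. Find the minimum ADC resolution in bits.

Number of steps required ≥ 1.44 V / 0.93 µV = 1548387.10.
Need 2^N ≥ 1548387.10; 2^20 = 1048576, 2^21 = 2097152.
Minimum N = 21.

21 bits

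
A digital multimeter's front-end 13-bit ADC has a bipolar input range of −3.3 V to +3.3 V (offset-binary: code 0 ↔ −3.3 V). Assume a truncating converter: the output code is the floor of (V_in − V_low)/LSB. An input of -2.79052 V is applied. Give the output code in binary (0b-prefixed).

Full-scale span = 6.6 V; LSB = 6.6/2^13 = 0.806 mV.
Input sits at 632.373 steps above V_low.
⌊·⌋(632.373) = 632.
In binary (0b-prefixed): 0b1001111000.

code 0b1001111000 (decimal 632)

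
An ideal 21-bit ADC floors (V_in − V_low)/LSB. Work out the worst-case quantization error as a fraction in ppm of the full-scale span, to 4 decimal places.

Truncating → worst-case error = 1 LSB = V_FS/2^21, so 1e+06/2097152 = 0.476837 ppm of full scale.

0.4768 ppm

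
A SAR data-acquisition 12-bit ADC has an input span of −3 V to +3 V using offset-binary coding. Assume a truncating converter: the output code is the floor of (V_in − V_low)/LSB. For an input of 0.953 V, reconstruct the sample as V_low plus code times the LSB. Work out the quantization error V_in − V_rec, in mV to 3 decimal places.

Step size: 6 V ÷ 2^12 = 1.465 mV.
(V_in − V_low)/LSB = (0.953 − (−3))/0.00146484 = 2698.5813 → code 2698 (floor).
Code 2698 maps back to (−3) + 2698×0.00146484 V = 0.95214844 V.
V_in − V_rec = 0.000851562 V = 0.852 mV.

0.852 mV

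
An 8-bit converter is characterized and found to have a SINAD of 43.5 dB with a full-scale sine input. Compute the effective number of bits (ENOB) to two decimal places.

6.93 bits

ENOB = (SINAD − 1.76) / 6.02 = (43.5 − 1.76)/6.02 = 6.934.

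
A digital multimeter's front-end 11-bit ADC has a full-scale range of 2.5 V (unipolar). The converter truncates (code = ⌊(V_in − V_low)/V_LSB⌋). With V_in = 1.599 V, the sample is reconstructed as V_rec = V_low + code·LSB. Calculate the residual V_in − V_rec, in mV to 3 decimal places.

1.100 mV

LSB = 2.5/2^11 = 1.221 mV.
Scaled input = 1309.9008 LSBs, so code = 1309.
Reconstructed: 1.5979004 V.
Error = 1.599 − 1.5979004 = 0.00109961 V = 1.100 mV.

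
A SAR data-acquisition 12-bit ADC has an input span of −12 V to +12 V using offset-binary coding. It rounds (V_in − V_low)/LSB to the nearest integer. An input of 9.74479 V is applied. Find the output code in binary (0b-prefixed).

LSB = 24 V / 4096 = 5.859 mV.
Input sits at 3711.111 steps above V_low.
round(3711.111) = 3711.
In binary (0b-prefixed): 0b111001111111.

code 0b111001111111 (decimal 3711)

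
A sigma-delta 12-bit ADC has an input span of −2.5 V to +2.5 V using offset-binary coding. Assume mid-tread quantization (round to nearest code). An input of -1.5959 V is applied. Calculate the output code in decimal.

code 741

With 4096 levels over 5 V, one step is 1.221 mV.
Input sits at 740.639 steps above V_low.
round(740.639) = 741.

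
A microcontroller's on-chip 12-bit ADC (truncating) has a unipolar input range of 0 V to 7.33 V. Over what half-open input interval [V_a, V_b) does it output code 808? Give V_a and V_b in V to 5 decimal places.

LSB = 7.33/2^12 = 1.790 mV.
V_a = V_low + 808·LSB = 1.44596 V; V_b = V_low + 809·LSB = 1.44775 V.

[1.44596 V, 1.44775 V)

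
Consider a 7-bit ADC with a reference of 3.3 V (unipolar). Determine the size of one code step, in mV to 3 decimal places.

25.781 mV

Full-scale span = 3.3 V.
LSB = 3.3 / 2^7 = 3.3 / 128 = 0.0257812 V = 25.781 mV.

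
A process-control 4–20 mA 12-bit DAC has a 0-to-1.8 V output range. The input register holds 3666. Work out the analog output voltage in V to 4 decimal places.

LSB = 1.8 V / 2^12 = 439.45 µV.
V_out = 0 + 3666 × 0.000439453 V = 1.61104 V.

1.6110 V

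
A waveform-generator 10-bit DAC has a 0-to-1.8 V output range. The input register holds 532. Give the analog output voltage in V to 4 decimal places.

LSB = 1.8 V / 2^10 = 1.758 mV.
V_out = 0 + 532 × 0.00175781 V = 0.935156 V.

0.9352 V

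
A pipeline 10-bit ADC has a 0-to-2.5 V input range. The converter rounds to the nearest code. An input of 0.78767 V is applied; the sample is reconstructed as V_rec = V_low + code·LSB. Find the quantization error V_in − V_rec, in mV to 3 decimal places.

-0.904 mV

One LSB is 2.5 V / 1024 = 2.441 mV.
(V_in − V_low)/LSB = (0.78767 − 0)/0.00244141 = 322.6296 → code 323 (round).
Reconstructed: 0.78857422 V.
Difference: -0.000904219 V → -0.904 mV.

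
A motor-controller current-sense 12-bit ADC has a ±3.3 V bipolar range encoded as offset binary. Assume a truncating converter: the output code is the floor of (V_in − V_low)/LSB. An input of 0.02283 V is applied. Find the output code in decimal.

Full-scale span = 6.6 V; LSB = 6.6/2^12 = 1.611 mV.
(V_in − V_low)/LSB = (0.02283 − (−3.3)) / 0.00161133 = 2062.168.
So the output code is 2062.

code 2062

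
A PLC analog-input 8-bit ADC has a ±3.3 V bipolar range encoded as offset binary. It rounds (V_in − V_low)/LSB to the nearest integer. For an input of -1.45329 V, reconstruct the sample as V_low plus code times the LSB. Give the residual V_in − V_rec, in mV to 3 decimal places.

-9.540 mV

Step size: 6.6 V ÷ 2^8 = 25.781 mV.
(V_in − V_low)/LSB = (-1.45329 − (−3.3))/0.0257812 = 71.6300 → code 72 (round).
Code 72 maps back to (−3.3) + 72×0.0257812 V = -1.44375 V.
Difference: -0.00954 V → -9.540 mV.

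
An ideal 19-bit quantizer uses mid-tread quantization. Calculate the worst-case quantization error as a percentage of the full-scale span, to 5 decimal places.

0.00010 %

Rounding → worst-case error = ½ LSB = V_FS/2^20, so 100/1048576 = 9.53674e-05 % of full scale.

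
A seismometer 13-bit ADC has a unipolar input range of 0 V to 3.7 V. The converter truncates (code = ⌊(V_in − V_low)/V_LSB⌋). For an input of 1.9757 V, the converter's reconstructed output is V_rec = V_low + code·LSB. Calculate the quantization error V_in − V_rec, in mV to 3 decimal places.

0.138 mV

LSB = 3.7/2^13 = 451.66 µV.
(1.9757 − 0)/0.00045166 = 4374.3066; ⌊·⌋ gives code 4374.
Reconstructed: 1.9755615 V.
Error = 1.9757 − 1.9755615 = 0.000138477 V = 0.138 mV.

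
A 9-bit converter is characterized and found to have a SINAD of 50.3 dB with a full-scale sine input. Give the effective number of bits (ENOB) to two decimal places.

8.06 bits

ENOB = (SINAD − 1.76) / 6.02 = (50.3 − 1.76)/6.02 = 8.063.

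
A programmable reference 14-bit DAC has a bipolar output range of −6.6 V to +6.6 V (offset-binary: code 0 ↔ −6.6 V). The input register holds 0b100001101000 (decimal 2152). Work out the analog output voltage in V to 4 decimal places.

LSB = 13.2 V / 2^14 = 0.806 mV.
Code 0b100001101000 = 2152 decimal.
V_out = (−6.6) + 2152 × 0.000805664 V = -4.86621 V.

-4.8662 V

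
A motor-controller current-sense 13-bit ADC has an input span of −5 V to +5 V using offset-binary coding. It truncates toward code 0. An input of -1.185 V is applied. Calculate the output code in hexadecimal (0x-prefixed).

code 0xC35 (decimal 3125)

LSB = 10 V / 8192 = 1.221 mV.
(V_in − V_low)/LSB = (-1.185 − (−5)) / 0.0012207 = 3125.248.
So the output code is 3125.
In hexadecimal (0x-prefixed): 0xC35.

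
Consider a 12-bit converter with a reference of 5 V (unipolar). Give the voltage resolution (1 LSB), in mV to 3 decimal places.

Full-scale span = 5 V.
LSB = 5 / 2^12 = 5 / 4096 = 0.0012207 V = 1.221 mV.

1.221 mV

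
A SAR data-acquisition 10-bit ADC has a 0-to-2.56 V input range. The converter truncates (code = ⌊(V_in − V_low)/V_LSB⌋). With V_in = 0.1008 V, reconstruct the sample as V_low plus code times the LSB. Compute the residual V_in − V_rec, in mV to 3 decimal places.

One LSB is 2.56 V / 1024 = 2.500 mV.
Scaled input = 40.3200 LSBs, so code = 40.
Reconstructed: 0.1 V.
V_in − V_rec = 0.0008 V = 0.800 mV.

0.800 mV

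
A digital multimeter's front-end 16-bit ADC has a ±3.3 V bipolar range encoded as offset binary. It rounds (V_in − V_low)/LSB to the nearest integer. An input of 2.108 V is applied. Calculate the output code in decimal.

code 53700

Full-scale span = 6.6 V; LSB = 6.6/2^16 = 100.71 µV.
(V_in − V_low)/LSB = (2.108 − (−3.3)) / 0.000100708 = 53699.801.
Round → code 53700.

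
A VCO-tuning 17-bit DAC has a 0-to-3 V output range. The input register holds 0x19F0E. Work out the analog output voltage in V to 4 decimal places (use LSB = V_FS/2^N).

2.4320 V

LSB = 3 V / 2^17 = 22.89 µV.
Code 0x19F0E = 106254 decimal.
V_out = 0 + 106254 × 2.28882e-05 V = 2.43196 V.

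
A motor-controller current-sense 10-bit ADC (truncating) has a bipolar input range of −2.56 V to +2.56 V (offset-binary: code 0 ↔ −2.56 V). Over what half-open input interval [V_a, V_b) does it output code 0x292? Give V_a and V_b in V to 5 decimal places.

[0.73000 V, 0.73500 V)

LSB = 5.12/2^10 = 5.000 mV.
Code 0x292 = 658 decimal.
V_a = V_low + 658·LSB = 0.73 V; V_b = V_low + 659·LSB = 0.735 V.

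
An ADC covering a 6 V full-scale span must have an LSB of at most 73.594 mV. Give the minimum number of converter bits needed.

7 bits

Number of steps required ≥ 6 V / 73.594 mV = 81.53.
Need 2^N ≥ 81.53; 2^6 = 64, 2^7 = 128.
Minimum N = 7.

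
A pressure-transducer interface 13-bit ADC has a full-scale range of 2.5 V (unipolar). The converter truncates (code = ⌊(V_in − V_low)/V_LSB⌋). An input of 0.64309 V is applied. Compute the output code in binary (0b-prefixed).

code 0b100000111011 (decimal 2107)

With 8192 levels over 2.5 V, one step is 305.18 µV.
(V_in − V_low)/LSB = (0.64309 − 0) / 0.000305176 = 2107.277.
⌊·⌋(2107.277) = 2107.
In binary (0b-prefixed): 0b100000111011.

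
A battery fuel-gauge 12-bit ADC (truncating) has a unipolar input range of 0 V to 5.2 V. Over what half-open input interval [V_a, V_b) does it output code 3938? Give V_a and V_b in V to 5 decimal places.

LSB = 5.2/2^12 = 1.270 mV.
V_a = V_low + 3938·LSB = 4.99941 V; V_b = V_low + 3939·LSB = 5.00068 V.

[4.99941 V, 5.00068 V)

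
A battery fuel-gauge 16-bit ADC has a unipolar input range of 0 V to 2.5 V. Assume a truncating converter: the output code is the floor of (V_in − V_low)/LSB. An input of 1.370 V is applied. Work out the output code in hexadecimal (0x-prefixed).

code 0x8C49 (decimal 35913)

Full-scale span = 2.5 V; LSB = 2.5/2^16 = 38.15 µV.
(V_in − V_low)/LSB = (1.370 − 0) / 3.8147e-05 = 35913.728.
Floor → code 35913.
In hexadecimal (0x-prefixed): 0x8C49.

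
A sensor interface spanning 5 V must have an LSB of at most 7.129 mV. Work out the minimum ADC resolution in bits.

10 bits

Number of steps required ≥ 5 V / 7.129 mV = 701.36.
Need 2^N ≥ 701.36; 2^9 = 512, 2^10 = 1024.
Minimum N = 10.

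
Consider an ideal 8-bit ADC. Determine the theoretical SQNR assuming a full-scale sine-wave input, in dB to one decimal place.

49.9 dB

SNR ≈ 6.02·N + 1.76 dB = 6.02·8 + 1.76 = 49.92 dB.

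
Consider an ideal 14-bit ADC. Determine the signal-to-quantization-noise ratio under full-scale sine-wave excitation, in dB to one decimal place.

86.0 dB

SNR ≈ 6.02·N + 1.76 dB = 6.02·14 + 1.76 = 86.04 dB.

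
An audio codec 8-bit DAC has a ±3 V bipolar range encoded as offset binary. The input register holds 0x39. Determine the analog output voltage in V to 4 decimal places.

LSB = 6 V / 2^8 = 23.438 mV.
Code 0x39 = 57 decimal.
V_out = (−3) + 57 × 0.0234375 V = -1.66406 V.

-1.6641 V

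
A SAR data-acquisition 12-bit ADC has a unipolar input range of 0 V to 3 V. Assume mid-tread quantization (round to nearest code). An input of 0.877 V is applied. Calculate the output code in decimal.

Full-scale span = 3 V; LSB = 3/2^12 = 0.732 mV.
(V_in − V_low)/LSB = (0.877 − 0) / 0.000732422 = 1197.397.
round(1197.397) = 1197.

code 1197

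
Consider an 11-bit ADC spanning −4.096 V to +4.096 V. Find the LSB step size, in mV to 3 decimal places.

Full-scale span = 8.192 V.
LSB = 8.192 / 2^11 = 8.192 / 2048 = 0.004 V = 4.000 mV.

4.000 mV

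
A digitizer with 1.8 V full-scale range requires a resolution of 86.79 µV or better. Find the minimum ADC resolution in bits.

15 bits

Number of steps required ≥ 1.8 V / 86.79 µV = 20739.72.
Need 2^N ≥ 20739.72; 2^14 = 16384, 2^15 = 32768.
Minimum N = 15.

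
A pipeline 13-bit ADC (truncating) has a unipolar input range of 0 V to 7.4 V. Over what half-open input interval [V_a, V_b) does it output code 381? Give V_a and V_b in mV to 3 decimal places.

LSB = 7.4/2^13 = 0.903 mV.
V_a = V_low + 381·LSB = 0.344165 V; V_b = V_low + 382·LSB = 0.345068 V.

[344.165 mV, 345.068 mV)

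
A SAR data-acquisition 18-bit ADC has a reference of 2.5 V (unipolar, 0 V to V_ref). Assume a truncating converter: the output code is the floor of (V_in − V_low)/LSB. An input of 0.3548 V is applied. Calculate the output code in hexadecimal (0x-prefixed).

Full-scale span = 2.5 V; LSB = 2.5/2^18 = 9.54 µV.
(V_in − V_low)/LSB = (0.3548 − 0) / 9.53674e-06 = 37203.476.
⌊·⌋(37203.476) = 37203.
In hexadecimal (0x-prefixed): 0x9153.

code 0x9153 (decimal 37203)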